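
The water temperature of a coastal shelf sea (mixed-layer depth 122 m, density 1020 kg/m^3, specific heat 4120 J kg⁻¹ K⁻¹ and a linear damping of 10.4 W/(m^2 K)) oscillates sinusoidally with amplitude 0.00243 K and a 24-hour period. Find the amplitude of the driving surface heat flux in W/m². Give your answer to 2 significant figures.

91

Areal heat capacity C = ρ c_p D = 1020 × 4120 × 122 = 5.13×10^8 J/(m^2 K).
ω = 2π / 86400 s = 7.27×10^-5 s⁻¹.
√((Cω)² + λ²) = √((37300)² + 10.4²) = 37300 W/(m²·K).
F₀ = A × √((Cω)²+λ²) = 0.00243 × 37300 = 90.6 W/m².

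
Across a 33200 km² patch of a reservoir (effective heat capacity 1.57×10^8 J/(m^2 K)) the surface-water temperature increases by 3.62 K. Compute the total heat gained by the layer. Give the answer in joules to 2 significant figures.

Areal heat capacity C = 1.57×10^8 J/(m^2 K) (given).
Heat per unit area: q = C ΔT = 1.57×10^8 × 3.62 = 5.68×10^8 J/m².
Total heat: Q = q × A = 5.68×10^8 × (33200 × 10⁶ m²) = 1.89×10^19 J.

1.9×10^19 J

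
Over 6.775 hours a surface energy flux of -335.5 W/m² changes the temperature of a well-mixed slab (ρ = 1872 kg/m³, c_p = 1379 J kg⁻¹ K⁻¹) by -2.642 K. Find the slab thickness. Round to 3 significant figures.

1.20 m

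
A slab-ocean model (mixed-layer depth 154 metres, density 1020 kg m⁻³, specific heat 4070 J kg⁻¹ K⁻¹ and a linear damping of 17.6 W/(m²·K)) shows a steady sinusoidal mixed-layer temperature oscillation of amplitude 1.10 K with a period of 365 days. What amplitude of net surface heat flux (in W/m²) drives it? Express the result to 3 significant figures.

141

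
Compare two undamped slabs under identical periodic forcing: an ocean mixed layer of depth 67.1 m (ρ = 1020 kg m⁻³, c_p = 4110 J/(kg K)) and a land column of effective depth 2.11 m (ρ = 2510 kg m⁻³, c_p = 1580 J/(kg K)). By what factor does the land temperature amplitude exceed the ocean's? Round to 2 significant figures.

34

C_ocean = 1020 × 4110 × 67.1 = 2.81×10^8 J/(m²·K).
C_land = 2510 × 1580 × 2.11 = 8.37×10^6 J/(m²·K).
Undamped amplitude ∝ 1/C, so A_land/A_ocean = C_ocean/C_land = 33.6.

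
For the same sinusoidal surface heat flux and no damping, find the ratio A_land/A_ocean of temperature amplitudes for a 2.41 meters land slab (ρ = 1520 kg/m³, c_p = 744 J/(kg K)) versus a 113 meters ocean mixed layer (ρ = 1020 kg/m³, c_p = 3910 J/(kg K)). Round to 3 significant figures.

C_ocean = 1020 × 3910 × 113 = 4.51×10^8 J/(m²·K).
C_land = 1520 × 744 × 2.41 = 2.73×10^6 J/(m²·K).
Undamped amplitude ∝ 1/C, so A_land/A_ocean = C_ocean/C_land = 165.

165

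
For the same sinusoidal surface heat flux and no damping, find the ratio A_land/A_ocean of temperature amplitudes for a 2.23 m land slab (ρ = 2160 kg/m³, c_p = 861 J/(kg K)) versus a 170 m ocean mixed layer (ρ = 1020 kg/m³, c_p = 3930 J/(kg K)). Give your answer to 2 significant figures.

C_ocean = 1020 × 3930 × 170 = 6.81×10^8 J/(m²·K).
C_land = 2160 × 861 × 2.23 = 4.15×10^6 J/(m²·K).
Undamped amplitude ∝ 1/C, so A_land/A_ocean = C_ocean/C_land = 164.

160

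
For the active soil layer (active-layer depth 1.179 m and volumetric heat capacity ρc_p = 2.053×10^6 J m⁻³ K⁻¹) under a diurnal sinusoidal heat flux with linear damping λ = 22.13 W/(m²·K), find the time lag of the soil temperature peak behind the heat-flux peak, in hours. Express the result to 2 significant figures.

Areal heat capacity C = ρc_p × D = 2.053×10^6 × 1.179 = 2.42×10^6 J/(m^2 K).
ω = 2π / 86400 s = 7.27×10^-5 s⁻¹.
Phase lag φ = arctan(Cω/λ) = arctan(176/22.13) = 1.45 rad.
Time lag = φ / ω = 1.45 / 7.27×10^-5 = 19900 s = 5.52 hours.

5.5 hours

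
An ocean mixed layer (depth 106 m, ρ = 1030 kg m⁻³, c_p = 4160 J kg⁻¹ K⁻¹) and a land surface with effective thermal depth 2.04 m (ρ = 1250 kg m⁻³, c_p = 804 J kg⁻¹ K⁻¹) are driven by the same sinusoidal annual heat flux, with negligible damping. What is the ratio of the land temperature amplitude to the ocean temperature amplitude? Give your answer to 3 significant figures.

222

C_ocean = 1030 × 4160 × 106 = 4.54×10^8 J/(m²·K).
C_land = 1250 × 804 × 2.04 = 2.05×10^6 J/(m²·K).
Undamped amplitude ∝ 1/C, so A_land/A_ocean = C_ocean/C_land = 222.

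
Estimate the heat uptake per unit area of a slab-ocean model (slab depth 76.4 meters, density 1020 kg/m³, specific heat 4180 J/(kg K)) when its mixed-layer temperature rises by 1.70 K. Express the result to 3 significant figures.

Areal heat capacity C = ρ c_p D = 1020 × 4180 × 76.4 = 3.26×10^8 J/(m²·K).
ΔQ = C ΔT = 3.26×10^8 × 1.70 = 5.54×10^8 J/m².

5.54×10^8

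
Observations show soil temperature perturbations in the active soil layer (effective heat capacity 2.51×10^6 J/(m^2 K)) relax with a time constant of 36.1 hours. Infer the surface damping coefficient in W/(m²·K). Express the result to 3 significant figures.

19.3

Areal heat capacity C = 2.51×10^6 J/(m^2 K) (given).
τ = 36.1 hours = 1.30×10^5 s.
λ = C / τ = 2.51×10^6 / 1.30×10^5 = 19.3 W/(m²·K).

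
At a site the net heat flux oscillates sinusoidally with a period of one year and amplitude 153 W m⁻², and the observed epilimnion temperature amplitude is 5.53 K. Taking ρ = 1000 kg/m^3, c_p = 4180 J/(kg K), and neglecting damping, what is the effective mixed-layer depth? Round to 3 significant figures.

33.2 m

ω = 2π / 3.15×10^7 s = 1.99×10^-7 s⁻¹.
Required C = F₀ / (A ω) = 153 / (5.53 × 1.99×10^-7) = 1.39×10^8 J/(m²·K).
D = C / (ρ c_p) = 1.39×10^8 / (1000 × 4180) = 33.2 m.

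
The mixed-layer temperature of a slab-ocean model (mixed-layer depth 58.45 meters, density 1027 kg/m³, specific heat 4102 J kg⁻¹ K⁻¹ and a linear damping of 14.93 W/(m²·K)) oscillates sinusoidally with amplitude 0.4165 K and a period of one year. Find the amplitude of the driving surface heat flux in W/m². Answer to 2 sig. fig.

21

Areal heat capacity C = ρ c_p D = 1027 × 4102 × 58.45 = 2.46×10^8 J/(m²·K).
ω = 2π / 3.15×10^7 s = 1.99×10^-7 s⁻¹.
√((Cω)² + λ²) = √((49.1)² + 14.93²) = 51.3 W/(m²·K).
F₀ = A × √((Cω)²+λ²) = 0.4165 × 51.3 = 21.4 W/m².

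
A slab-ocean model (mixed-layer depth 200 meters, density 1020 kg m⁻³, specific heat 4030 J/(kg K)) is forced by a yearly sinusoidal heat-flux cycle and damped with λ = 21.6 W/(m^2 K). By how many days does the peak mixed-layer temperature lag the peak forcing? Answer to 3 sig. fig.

83.6 days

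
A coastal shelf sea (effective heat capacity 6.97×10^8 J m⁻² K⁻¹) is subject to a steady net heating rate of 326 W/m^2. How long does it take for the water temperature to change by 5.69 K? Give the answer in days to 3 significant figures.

Areal heat capacity C = 6.97×10^8 J m⁻² K⁻¹ (given).
Time required: Δt = C ΔT / F = 6.97×10^8 × 5.69 / 326 = 1.22×10^7 s.
In days: 1.22×10^7 s / (86400 s/day) = 141 days.

141 days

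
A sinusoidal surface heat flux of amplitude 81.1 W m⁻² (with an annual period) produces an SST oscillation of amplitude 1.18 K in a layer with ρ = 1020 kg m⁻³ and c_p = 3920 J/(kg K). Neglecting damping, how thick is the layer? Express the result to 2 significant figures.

86 m

ω = 2π / 3.15×10^7 s = 1.99×10^-7 s⁻¹.
Required C = F₀ / (A ω) = 81.1 / (1.18 × 1.99×10^-7) = 3.45×10^8 J/(m²·K).
D = C / (ρ c_p) = 3.45×10^8 / (1020 × 3920) = 86.3 m.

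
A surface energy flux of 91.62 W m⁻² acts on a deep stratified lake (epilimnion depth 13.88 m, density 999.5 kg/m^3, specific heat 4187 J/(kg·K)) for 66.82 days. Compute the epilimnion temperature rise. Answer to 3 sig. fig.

Areal heat capacity C = ρ c_p D = 999.5 × 4187 × 13.88 = 5.81×10^7 J/(m²·K).
Net heat input Q = F Δt = 91.62 × (66.82 days × 86400 s/day) = 5.29×10^8 J/m².
ΔT = Q / C = 5.29×10^8 / 5.81×10^7 = 9.11 K.

9.11 K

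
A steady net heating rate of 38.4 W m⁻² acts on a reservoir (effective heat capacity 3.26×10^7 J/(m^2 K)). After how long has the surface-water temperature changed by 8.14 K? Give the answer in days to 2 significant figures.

Areal heat capacity C = 3.26×10^7 J/(m^2 K) (given).
Time required: Δt = C ΔT / F = 3.26×10^7 × 8.14 / 38.4 = 6.91×10^6 s.
In days: 6.91×10^6 s / (86400 s/day) = 80.0 days.

80 days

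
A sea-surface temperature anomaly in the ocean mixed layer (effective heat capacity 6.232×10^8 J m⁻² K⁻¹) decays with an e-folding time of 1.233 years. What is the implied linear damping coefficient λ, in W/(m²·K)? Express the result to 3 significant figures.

Areal heat capacity C = 6.232×10^8 J m⁻² K⁻¹ (given).
τ = 1.233 years = 3.89×10^7 s.
λ = C / τ = 6.23×10^8 / 3.89×10^7 = 16.0 W/(m²·K).

16.0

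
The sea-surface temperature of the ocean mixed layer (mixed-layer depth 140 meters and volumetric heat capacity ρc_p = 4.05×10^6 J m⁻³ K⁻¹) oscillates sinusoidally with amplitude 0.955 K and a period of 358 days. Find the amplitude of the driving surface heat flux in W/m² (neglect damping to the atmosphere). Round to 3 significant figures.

110

Areal heat capacity C = ρc_p × D = 4.05×10^6 × 140 = 5.67×10^8 J m⁻² K⁻¹.
ω = 2π / 3.09×10^7 s = 2.03×10^-7 s⁻¹.
Cω = 5.67×10^8 × 2.03×10^-7 = 115 W/(m²·K).
F₀ = A × Cω = 0.955 × 115 = 110 W/m².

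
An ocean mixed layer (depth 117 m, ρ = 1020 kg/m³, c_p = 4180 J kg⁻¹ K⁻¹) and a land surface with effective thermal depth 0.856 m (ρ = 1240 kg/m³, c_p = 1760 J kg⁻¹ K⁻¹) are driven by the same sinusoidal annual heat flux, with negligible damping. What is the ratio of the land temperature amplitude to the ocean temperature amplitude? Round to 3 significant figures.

267

C_ocean = 1020 × 4180 × 117 = 4.99×10^8 J/(m²·K).
C_land = 1240 × 1760 × 0.856 = 1.87×10^6 J/(m²·K).
Undamped amplitude ∝ 1/C, so A_land/A_ocean = C_ocean/C_land = 267.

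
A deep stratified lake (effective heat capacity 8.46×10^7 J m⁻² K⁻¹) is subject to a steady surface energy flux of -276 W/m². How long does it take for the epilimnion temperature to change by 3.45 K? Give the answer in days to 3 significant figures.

12.2 days

Areal heat capacity C = 8.46×10^7 J m⁻² K⁻¹ (given).
Time required: Δt = C ΔT / F = 8.46×10^7 × -3.45 / -276 = 1.06×10^6 s.
In days: 1.06×10^6 s / (86400 s/day) = 12.2 days.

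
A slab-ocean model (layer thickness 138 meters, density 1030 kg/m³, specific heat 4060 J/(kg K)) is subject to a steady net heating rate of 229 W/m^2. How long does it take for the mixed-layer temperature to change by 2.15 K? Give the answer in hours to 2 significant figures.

Areal heat capacity C = ρ c_p D = 1030 × 4060 × 138 = 5.77×10^8 J m⁻² K⁻¹.
Time required: Δt = C ΔT / F = 5.77×10^8 × 2.15 / 229 = 5.42×10^6 s.
In hours: 5.42×10^6 s / (3600 s/hour) = 1510 hours.

1500 hours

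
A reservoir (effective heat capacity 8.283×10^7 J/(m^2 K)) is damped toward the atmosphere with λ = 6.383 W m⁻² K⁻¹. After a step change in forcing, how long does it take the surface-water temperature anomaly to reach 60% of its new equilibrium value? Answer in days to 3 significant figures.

Areal heat capacity C = 8.283×10^7 J/(m^2 K) (given).
τ = C / λ = 8.28×10^7 / 6.383 = 1.30×10^7 s.
Fraction reached: 1 − e^(−t/τ) = 0.60 ⇒ t = −τ ln(1 − 0.60) = τ × 0.916.
t = 1.19×10^7 s = 138 days.

138 days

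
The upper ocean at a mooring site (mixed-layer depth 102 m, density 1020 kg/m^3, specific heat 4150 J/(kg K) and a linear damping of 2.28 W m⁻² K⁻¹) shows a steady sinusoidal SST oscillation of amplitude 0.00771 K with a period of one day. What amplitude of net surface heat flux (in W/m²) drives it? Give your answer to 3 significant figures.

242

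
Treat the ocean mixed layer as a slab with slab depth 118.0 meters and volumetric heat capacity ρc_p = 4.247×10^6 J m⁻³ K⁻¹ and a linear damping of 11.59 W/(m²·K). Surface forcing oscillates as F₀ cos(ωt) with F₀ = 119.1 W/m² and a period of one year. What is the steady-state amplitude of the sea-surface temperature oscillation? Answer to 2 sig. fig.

1.2 K

Areal heat capacity C = ρc_p × D = 4.247×10^6 × 118.0 = 5.01×10^8 J/(m²·K).
Angular frequency ω = 2π / T = 2π / 3.15×10^7 s = 1.99×10^-7 s⁻¹.
√((Cω)² + λ²) = √((99.8)² + 11.59²) = 101 W/(m²·K).
Amplitude A = F₀ / √((Cω)²+λ²) = 119.1 / 101 = 1.18 K.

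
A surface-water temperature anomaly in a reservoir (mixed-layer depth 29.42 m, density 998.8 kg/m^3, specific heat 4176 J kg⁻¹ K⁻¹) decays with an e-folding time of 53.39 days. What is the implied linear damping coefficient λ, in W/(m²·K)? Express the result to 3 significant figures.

26.6

Areal heat capacity C = ρ c_p D = 998.8 × 4176 × 29.42 = 1.23×10^8 J/(m^2 K).
τ = 53.39 days = 4.61×10^6 s.
λ = C / τ = 1.23×10^8 / 4.61×10^6 = 26.6 W/(m²·K).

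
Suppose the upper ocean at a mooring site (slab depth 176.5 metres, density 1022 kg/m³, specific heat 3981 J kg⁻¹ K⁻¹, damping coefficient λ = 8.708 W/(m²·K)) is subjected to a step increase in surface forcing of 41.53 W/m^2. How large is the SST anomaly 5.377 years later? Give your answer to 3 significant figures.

Areal heat capacity C = ρ c_p D = 1022 × 3981 × 176.5 = 7.18×10^8 J m⁻² K⁻¹.
τ = C / λ = 7.18×10^8 / 8.708 = 8.25×10^7 s.
Equilibrium anomaly ΔT_eq = F / λ = 41.53 / 8.708 = 4.77 K.
t = 5.377 years = 1.70×10^8 s, so t/τ = 2.06.
ΔT(t) = ΔT_eq (1 − e^(−t/τ)) = 4.77 × (1 − e^−2.06) = 4.16 K.

4.16 K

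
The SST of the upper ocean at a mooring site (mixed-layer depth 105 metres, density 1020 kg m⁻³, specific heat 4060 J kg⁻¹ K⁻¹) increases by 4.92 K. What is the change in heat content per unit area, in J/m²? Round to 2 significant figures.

2.1×10^9

Areal heat capacity C = ρ c_p D = 1020 × 4060 × 105 = 4.35×10^8 J m⁻² K⁻¹.
ΔQ = C ΔT = 4.35×10^8 × 4.92 = 2.14×10^9 J/m².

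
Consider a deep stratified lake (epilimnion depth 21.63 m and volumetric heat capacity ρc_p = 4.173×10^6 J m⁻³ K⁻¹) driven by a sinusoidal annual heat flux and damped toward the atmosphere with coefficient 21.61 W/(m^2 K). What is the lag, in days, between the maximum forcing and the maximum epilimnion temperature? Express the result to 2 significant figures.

Areal heat capacity C = ρc_p × D = 4.173×10^6 × 21.63 = 9.03×10^7 J/(m^2 K).
ω = 2π / 3.15×10^7 s = 1.99×10^-7 s⁻¹.
Phase lag φ = arctan(Cω/λ) = arctan(18.0/21.61) = 0.694 rad.
Time lag = φ / ω = 0.694 / 1.99×10^-7 = 3.48×10^6 s = 40.3 days.

40 days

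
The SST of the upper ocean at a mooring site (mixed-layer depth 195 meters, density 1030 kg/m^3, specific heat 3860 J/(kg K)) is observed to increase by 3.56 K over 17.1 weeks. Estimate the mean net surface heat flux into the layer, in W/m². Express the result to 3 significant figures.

267

Areal heat capacity C = ρ c_p D = 1030 × 3860 × 195 = 7.75×10^8 J/(m²·K).
Required heat per unit area: Q = C ΔT = 7.75×10^8 × 3.56 = 2.76×10^9 J/m².
Flux F = Q / Δt = 2.76×10^9 / 1.03×10^7 s = 267 W/m².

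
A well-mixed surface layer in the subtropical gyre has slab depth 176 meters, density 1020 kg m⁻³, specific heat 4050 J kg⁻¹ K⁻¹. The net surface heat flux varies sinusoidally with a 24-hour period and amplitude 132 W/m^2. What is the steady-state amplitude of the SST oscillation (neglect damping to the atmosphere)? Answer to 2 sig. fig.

0.0025 K

Areal heat capacity C = ρ c_p D = 1020 × 4050 × 176 = 7.27×10^8 J m⁻² K⁻¹.
Angular frequency ω = 2π / T = 2π / 86400 s = 7.27×10^-5 s⁻¹.
Cω = 7.27×10^8 × 7.27×10^-5 = 52900 W/(m²·K).
Amplitude A = F₀ / (Cω) = 132 / 52900 = 0.00250 K.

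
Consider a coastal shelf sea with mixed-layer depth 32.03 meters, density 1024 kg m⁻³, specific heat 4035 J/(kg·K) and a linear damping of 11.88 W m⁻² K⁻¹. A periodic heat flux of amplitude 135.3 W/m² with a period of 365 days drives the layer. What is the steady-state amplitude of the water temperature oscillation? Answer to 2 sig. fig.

4.7 K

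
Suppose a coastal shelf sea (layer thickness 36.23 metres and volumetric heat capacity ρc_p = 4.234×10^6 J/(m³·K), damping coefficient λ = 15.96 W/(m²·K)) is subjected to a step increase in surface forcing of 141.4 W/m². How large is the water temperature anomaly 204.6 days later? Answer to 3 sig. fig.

7.45 K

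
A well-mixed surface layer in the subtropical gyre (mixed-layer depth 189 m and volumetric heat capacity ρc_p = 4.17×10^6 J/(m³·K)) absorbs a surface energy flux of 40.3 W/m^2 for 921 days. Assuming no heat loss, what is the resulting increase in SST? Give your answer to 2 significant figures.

Areal heat capacity C = ρc_p × D = 4.17×10^6 × 189 = 7.88×10^8 J/(m²·K).
Net heat input Q = F Δt = 40.3 × (921 days × 86400 s/day) = 3.21×10^9 J/m².
ΔT = Q / C = 3.21×10^9 / 7.88×10^8 = 4.07 K.

4.1 K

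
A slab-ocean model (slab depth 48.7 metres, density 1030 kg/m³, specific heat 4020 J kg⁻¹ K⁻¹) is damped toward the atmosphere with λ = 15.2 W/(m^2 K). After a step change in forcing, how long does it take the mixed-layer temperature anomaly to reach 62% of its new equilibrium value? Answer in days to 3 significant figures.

149 days

Areal heat capacity C = ρ c_p D = 1030 × 4020 × 48.7 = 2.02×10^8 J/(m²·K).
τ = C / λ = 2.02×10^8 / 15.2 = 1.33×10^7 s.
Fraction reached: 1 − e^(−t/τ) = 0.62 ⇒ t = −τ ln(1 − 0.62) = τ × 0.968.
t = 1.28×10^7 s = 149 days.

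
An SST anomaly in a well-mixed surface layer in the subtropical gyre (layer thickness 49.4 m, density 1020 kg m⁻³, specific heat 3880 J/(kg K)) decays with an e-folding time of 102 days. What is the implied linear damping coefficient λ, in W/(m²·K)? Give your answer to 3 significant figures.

22.2

Areal heat capacity C = ρ c_p D = 1020 × 3880 × 49.4 = 1.96×10^8 J/(m^2 K).
τ = 102 days = 8.81×10^6 s.
λ = C / τ = 1.96×10^8 / 8.81×10^6 = 22.2 W/(m²·K).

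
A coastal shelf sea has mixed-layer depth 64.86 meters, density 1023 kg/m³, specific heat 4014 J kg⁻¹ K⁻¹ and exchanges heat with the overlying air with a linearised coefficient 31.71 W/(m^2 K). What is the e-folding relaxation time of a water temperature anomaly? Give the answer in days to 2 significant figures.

Areal heat capacity C = ρ c_p D = 1023 × 4014 × 64.86 = 2.66×10^8 J m⁻² K⁻¹.
Relaxation time τ = C / λ = 2.66×10^8 / 31.71 = 8.40×10^6 s.
In days: 8.40×10^6 s / (86400 s/day) = 97.2 days.

97 days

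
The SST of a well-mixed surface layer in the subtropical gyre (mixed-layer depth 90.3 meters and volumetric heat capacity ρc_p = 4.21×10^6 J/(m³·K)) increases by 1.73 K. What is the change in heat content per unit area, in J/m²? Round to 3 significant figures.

Areal heat capacity C = ρc_p × D = 4.21×10^6 × 90.3 = 3.80×10^8 J m⁻² K⁻¹.
ΔQ = C ΔT = 3.80×10^8 × 1.73 = 6.58×10^8 J/m².

6.58×10^8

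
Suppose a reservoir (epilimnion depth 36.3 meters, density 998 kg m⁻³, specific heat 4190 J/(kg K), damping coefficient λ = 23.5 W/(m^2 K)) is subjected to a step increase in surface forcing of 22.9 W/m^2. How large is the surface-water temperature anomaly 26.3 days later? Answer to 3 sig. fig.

Areal heat capacity C = ρ c_p D = 998 × 4190 × 36.3 = 1.52×10^8 J m⁻² K⁻¹.
τ = C / λ = 1.52×10^8 / 23.5 = 6.46×10^6 s.
Equilibrium anomaly ΔT_eq = F / λ = 22.9 / 23.5 = 0.974 K.
t = 26.3 days = 2.27×10^6 s, so t/τ = 0.352.
ΔT(t) = ΔT_eq (1 − e^(−t/τ)) = 0.974 × (1 − e^−0.352) = 0.289 K.

0.289 K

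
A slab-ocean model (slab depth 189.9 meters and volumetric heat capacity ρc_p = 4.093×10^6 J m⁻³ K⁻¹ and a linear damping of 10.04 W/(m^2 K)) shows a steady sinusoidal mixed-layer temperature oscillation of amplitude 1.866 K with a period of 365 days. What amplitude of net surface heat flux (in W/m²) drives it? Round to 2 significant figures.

Areal heat capacity C = ρc_p × D = 4.093×10^6 × 189.9 = 7.77×10^8 J/(m²·K).
ω = 2π / 3.15×10^7 s = 1.99×10^-7 s⁻¹.
√((Cω)² + λ²) = √((155)² + 10.04²) = 155 W/(m²·K).
F₀ = A × √((Cω)²+λ²) = 1.866 × 155 = 290 W/m².

290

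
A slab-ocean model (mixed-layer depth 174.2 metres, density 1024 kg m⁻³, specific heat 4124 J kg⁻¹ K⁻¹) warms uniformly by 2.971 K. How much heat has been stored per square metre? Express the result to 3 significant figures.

Areal heat capacity C = ρ c_p D = 1024 × 4124 × 174.2 = 7.36×10^8 J/(m^2 K).
ΔQ = C ΔT = 7.36×10^8 × 2.971 = 2.19×10^9 J/m².

2.19×10^9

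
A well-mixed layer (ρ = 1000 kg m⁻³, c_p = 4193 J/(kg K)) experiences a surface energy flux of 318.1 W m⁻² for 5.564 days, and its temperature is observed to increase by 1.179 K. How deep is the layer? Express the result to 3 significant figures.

30.9 m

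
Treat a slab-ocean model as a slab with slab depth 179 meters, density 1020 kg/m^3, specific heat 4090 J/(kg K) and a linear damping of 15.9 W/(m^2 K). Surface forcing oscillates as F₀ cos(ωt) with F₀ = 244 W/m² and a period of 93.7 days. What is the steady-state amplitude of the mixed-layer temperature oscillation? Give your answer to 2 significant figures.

0.42 K

Areal heat capacity C = ρ c_p D = 1020 × 4090 × 179 = 7.47×10^8 J m⁻² K⁻¹.
Angular frequency ω = 2π / T = 2π / 8.10×10^6 s = 7.76×10^-7 s⁻¹.
√((Cω)² + λ²) = √((580)² + 15.9²) = 580 W/(m²·K).
Amplitude A = F₀ / √((Cω)²+λ²) = 244 / 580 = 0.421 K.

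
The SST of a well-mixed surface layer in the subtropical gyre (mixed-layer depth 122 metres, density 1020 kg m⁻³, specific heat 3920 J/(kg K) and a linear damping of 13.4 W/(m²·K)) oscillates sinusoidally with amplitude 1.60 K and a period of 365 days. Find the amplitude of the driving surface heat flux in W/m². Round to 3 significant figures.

157

Areal heat capacity C = ρ c_p D = 1020 × 3920 × 122 = 4.88×10^8 J/(m^2 K).
ω = 2π / 3.15×10^7 s = 1.99×10^-7 s⁻¹.
√((Cω)² + λ²) = √((97.2)² + 13.4²) = 98.1 W/(m²·K).
F₀ = A × √((Cω)²+λ²) = 1.60 × 98.1 = 157 W/m².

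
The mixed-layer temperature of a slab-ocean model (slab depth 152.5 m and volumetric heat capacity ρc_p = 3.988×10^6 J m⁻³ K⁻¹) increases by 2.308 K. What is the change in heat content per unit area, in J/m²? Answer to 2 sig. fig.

1.4×10^9

Areal heat capacity C = ρc_p × D = 3.988×10^6 × 152.5 = 6.08×10^8 J/(m²·K).
ΔQ = C ΔT = 6.08×10^8 × 2.308 = 1.40×10^9 J/m².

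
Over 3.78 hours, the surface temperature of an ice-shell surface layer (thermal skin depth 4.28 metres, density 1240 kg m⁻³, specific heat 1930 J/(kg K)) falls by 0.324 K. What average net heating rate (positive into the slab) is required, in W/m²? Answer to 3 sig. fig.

-244

Areal heat capacity C = ρ c_p D = 1240 × 1930 × 4.28 = 1.02×10^7 J/(m^2 K).
Required heat per unit area: Q = C ΔT = 1.02×10^7 × -0.324 = -3.32×10^6 J/m².
Flux F = Q / Δt = -3.32×10^6 / 13600 s = -244 W/m².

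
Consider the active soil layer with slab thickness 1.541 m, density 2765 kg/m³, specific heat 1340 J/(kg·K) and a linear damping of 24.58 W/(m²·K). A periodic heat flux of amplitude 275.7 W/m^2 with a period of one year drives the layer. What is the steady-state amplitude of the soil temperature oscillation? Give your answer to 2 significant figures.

11 K

Areal heat capacity C = ρ c_p D = 2765 × 1340 × 1.541 = 5.71×10^6 J/(m²·K).
Angular frequency ω = 2π / T = 2π / 3.15×10^7 s = 1.99×10^-7 s⁻¹.
√((Cω)² + λ²) = √((1.14)² + 24.58²) = 24.6 W/(m²·K).
Amplitude A = F₀ / √((Cω)²+λ²) = 275.7 / 24.6 = 11.2 K.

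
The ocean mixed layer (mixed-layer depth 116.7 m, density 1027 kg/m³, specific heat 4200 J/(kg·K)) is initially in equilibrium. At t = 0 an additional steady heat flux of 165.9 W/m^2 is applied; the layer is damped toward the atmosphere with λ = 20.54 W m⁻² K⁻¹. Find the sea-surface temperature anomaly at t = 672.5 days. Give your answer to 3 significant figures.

7.32 K

Areal heat capacity C = ρ c_p D = 1027 × 4200 × 116.7 = 5.03×10^8 J m⁻² K⁻¹.
τ = C / λ = 5.03×10^8 / 20.54 = 2.45×10^7 s.
Equilibrium anomaly ΔT_eq = F / λ = 165.9 / 20.54 = 8.08 K.
t = 672.5 days = 5.81×10^7 s, so t/τ = 2.37.
ΔT(t) = ΔT_eq (1 − e^(−t/τ)) = 8.08 × (1 − e^−2.37) = 7.32 K.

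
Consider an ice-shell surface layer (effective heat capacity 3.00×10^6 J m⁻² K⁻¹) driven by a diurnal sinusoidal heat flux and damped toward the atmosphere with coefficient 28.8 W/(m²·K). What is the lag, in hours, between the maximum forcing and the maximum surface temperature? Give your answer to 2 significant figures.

Areal heat capacity C = 3.00×10^6 J m⁻² K⁻¹ (given).
ω = 2π / 86400 s = 7.27×10^-5 s⁻¹.
Phase lag φ = arctan(Cω/λ) = arctan(218/28.8) = 1.44 rad.
Time lag = φ / ω = 1.44 / 7.27×10^-5 = 19800 s = 5.50 hours.

5.5 hours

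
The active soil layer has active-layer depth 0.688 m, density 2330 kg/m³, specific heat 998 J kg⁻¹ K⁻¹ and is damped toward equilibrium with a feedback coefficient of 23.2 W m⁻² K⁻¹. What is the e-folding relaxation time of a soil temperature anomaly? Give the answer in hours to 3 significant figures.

19.2 hours

Areal heat capacity C = ρ c_p D = 2330 × 998 × 0.688 = 1.60×10^6 J m⁻² K⁻¹.
Relaxation time τ = C / λ = 1.60×10^6 / 23.2 = 69000 s.
In hours: 69000 s / (3600 s/hour) = 19.2 hours.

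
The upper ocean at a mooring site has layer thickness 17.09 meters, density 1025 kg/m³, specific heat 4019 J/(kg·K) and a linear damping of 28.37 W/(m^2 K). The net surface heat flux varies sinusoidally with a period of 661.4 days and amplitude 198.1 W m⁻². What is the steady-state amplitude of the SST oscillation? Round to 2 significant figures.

Areal heat capacity C = ρ c_p D = 1025 × 4019 × 17.09 = 7.04×10^7 J/(m²·K).
Angular frequency ω = 2π / T = 2π / 5.71×10^7 s = 1.10×10^-7 s⁻¹.
√((Cω)² + λ²) = √((7.74)² + 28.37²) = 29.4 W/(m²·K).
Amplitude A = F₀ / √((Cω)²+λ²) = 198.1 / 29.4 = 6.74 K.

6.7 K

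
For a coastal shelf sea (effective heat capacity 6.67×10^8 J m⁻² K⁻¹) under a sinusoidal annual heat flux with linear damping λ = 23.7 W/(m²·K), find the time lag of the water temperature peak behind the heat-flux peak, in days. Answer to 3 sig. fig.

81.0 days

Areal heat capacity C = 6.67×10^8 J m⁻² K⁻¹ (given).
ω = 2π / 3.15×10^7 s = 1.99×10^-7 s⁻¹.
Phase lag φ = arctan(Cω/λ) = arctan(133/23.7) = 1.39 rad.
Time lag = φ / ω = 1.39 / 1.99×10^-7 = 7.00×10^6 s = 81.0 days.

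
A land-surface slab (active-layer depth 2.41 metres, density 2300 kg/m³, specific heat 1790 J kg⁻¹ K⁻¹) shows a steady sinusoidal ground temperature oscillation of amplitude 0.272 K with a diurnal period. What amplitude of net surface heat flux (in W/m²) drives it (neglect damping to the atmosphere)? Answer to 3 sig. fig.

Areal heat capacity C = ρ c_p D = 2300 × 1790 × 2.41 = 9.92×10^6 J/(m²·K).
ω = 2π / 86400 s = 7.27×10^-5 s⁻¹.
Cω = 9.92×10^6 × 7.27×10^-5 = 722 W/(m²·K).
F₀ = A × Cω = 0.272 × 722 = 196 W/m².

196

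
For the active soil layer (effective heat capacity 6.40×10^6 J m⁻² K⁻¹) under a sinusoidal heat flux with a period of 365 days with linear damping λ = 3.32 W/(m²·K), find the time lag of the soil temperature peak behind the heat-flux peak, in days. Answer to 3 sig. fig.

21.3 days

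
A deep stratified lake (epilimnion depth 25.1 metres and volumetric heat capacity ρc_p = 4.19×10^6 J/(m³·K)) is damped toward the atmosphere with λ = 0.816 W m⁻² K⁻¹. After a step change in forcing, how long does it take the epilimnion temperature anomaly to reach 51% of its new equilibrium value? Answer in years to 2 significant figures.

Areal heat capacity C = ρc_p × D = 4.19×10^6 × 25.1 = 1.05×10^8 J m⁻² K⁻¹.
τ = C / λ = 1.05×10^8 / 0.816 = 1.29×10^8 s.
Fraction reached: 1 − e^(−t/τ) = 0.51 ⇒ t = −τ ln(1 − 0.51) = τ × 0.713.
t = 9.19×10^7 s = 2.91 years.

2.9 years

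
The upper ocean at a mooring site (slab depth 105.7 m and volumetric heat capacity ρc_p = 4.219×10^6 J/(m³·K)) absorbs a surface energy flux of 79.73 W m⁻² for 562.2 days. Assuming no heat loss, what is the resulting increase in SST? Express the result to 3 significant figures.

8.68 K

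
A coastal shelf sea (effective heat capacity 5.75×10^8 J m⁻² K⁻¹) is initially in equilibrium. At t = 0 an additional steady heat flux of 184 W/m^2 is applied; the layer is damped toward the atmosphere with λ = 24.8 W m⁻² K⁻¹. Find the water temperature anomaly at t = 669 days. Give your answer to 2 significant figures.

Areal heat capacity C = 5.75×10^8 J m⁻² K⁻¹ (given).
τ = C / λ = 5.75×10^8 / 24.8 = 2.32×10^7 s.
Equilibrium anomaly ΔT_eq = F / λ = 184 / 24.8 = 7.42 K.
t = 669 days = 5.78×10^7 s, so t/τ = 2.49.
ΔT(t) = ΔT_eq (1 − e^(−t/τ)) = 7.42 × (1 − e^−2.49) = 6.81 K.

6.8 K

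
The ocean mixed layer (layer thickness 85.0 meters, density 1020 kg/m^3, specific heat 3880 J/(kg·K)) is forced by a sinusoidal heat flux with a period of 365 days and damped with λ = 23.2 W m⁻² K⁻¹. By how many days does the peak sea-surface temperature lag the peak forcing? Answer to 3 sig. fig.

Areal heat capacity C = ρ c_p D = 1020 × 3880 × 85.0 = 3.36×10^8 J/(m²·K).
ω = 2π / 3.15×10^7 s = 1.99×10^-7 s⁻¹.
Phase lag φ = arctan(Cω/λ) = arctan(67.0/23.2) = 1.24 rad.
Time lag = φ / ω = 1.24 / 1.99×10^-7 = 6.21×10^6 s = 71.9 days.

71.9 days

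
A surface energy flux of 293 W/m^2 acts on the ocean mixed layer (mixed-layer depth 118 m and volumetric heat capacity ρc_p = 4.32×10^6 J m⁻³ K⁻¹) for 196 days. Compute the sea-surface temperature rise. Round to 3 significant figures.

Areal heat capacity C = ρc_p × D = 4.32×10^6 × 118 = 5.10×10^8 J m⁻² K⁻¹.
Net heat input Q = F Δt = 293 × (196 days × 86400 s/day) = 4.96×10^9 J/m².
ΔT = Q / C = 4.96×10^9 / 5.10×10^8 = 9.73 K.

9.73 K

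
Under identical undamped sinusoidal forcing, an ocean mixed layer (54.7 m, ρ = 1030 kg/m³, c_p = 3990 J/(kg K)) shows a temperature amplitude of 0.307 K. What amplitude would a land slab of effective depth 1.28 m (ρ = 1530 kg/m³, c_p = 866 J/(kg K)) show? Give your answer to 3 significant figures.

C_ocean = 2.25×10^8 J/(m²·K); C_land = 1.70×10^6 J/(m²·K).
A ∝ 1/C ⇒ A_land = A_ocean × C_ocean/C_land = 0.307 × 133 = 40.7 K.

40.7 K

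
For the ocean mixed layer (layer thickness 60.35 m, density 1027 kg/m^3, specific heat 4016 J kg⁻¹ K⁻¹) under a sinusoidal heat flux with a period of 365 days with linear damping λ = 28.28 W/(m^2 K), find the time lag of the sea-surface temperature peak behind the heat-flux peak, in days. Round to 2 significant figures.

Areal heat capacity C = ρ c_p D = 1027 × 4016 × 60.35 = 2.49×10^8 J/(m^2 K).
ω = 2π / 3.15×10^7 s = 1.99×10^-7 s⁻¹.
Phase lag φ = arctan(Cω/λ) = arctan(49.6/28.28) = 1.05 rad.
Time lag = φ / ω = 1.05 / 1.99×10^-7 = 5.28×10^6 s = 61.1 days.

61 days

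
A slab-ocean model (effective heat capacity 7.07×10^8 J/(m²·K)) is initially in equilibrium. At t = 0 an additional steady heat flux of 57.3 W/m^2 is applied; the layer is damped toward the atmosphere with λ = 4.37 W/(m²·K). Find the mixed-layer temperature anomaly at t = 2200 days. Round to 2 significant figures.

9.1 K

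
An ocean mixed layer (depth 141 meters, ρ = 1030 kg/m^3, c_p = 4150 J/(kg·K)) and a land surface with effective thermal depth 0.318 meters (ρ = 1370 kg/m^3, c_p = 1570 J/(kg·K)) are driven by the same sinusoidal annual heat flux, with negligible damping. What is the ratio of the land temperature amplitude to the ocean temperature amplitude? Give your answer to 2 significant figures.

C_ocean = 1030 × 4150 × 141 = 6.03×10^8 J/(m²·K).
C_land = 1370 × 1570 × 0.318 = 6.84×10^5 J/(m²·K).
Undamped amplitude ∝ 1/C, so A_land/A_ocean = C_ocean/C_land = 881.

880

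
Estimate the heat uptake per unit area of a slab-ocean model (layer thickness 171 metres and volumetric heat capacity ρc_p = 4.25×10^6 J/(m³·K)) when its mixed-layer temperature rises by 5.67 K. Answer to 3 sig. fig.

Areal heat capacity C = ρc_p × D = 4.25×10^6 × 171 = 7.27×10^8 J/(m²·K).
ΔQ = C ΔT = 7.27×10^8 × 5.67 = 4.12×10^9 J/m².

4.12×10^9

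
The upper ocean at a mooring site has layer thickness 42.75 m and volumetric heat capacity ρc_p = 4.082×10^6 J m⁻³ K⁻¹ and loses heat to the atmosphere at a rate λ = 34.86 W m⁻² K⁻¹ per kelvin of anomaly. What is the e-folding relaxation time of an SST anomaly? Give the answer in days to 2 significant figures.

58 days

Areal heat capacity C = ρc_p × D = 4.082×10^6 × 42.75 = 1.75×10^8 J/(m^2 K).
Relaxation time τ = C / λ = 1.75×10^8 / 34.86 = 5.01×10^6 s.
In days: 5.01×10^6 s / (86400 s/day) = 57.9 days.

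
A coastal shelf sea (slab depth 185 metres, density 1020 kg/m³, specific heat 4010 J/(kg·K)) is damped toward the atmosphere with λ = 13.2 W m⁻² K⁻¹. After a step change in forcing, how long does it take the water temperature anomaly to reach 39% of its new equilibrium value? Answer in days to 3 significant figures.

Areal heat capacity C = ρ c_p D = 1020 × 4010 × 185 = 7.57×10^8 J/(m²·K).
τ = C / λ = 7.57×10^8 / 13.2 = 5.73×10^7 s.
Fraction reached: 1 − e^(−t/τ) = 0.39 ⇒ t = −τ ln(1 − 0.39) = τ × 0.494.
t = 2.83×10^7 s = 328 days.

328 days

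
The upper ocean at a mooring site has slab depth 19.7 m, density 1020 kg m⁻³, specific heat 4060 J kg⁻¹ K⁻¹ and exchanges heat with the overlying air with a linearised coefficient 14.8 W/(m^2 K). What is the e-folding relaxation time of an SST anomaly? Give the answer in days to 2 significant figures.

64 days

Areal heat capacity C = ρ c_p D = 1020 × 4060 × 19.7 = 8.16×10^7 J/(m^2 K).
Relaxation time τ = C / λ = 8.16×10^7 / 14.8 = 5.51×10^6 s.
In days: 5.51×10^6 s / (86400 s/day) = 63.8 days.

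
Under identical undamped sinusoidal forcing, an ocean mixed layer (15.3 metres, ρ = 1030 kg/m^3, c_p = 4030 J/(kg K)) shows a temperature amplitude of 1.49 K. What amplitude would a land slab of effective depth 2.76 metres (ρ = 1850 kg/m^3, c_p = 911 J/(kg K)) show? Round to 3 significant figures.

C_ocean = 6.35×10^7 J/(m²·K); C_land = 4.65×10^6 J/(m²·K).
A ∝ 1/C ⇒ A_land = A_ocean × C_ocean/C_land = 1.49 × 13.7 = 20.3 K.

20.3 K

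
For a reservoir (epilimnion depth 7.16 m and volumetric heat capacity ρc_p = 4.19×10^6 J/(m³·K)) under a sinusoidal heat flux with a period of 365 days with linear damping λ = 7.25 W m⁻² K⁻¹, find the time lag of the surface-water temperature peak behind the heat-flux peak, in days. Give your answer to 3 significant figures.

40.1 days

Areal heat capacity C = ρc_p × D = 4.19×10^6 × 7.16 = 3.00×10^7 J m⁻² K⁻¹.
ω = 2π / 3.15×10^7 s = 1.99×10^-7 s⁻¹.
Phase lag φ = arctan(Cω/λ) = arctan(5.98/7.25) = 0.689 rad.
Time lag = φ / ω = 0.689 / 1.99×10^-7 = 3.46×10^6 s = 40.1 days.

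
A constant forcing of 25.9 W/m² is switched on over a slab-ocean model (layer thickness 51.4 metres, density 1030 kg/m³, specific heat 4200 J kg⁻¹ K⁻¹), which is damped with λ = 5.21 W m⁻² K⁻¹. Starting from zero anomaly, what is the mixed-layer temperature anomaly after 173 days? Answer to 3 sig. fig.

1.47 K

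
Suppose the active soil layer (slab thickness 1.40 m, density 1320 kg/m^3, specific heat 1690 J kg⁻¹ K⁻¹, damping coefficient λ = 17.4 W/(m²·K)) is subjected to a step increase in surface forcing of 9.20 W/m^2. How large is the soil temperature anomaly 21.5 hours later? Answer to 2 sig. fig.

Areal heat capacity C = ρ c_p D = 1320 × 1690 × 1.40 = 3.12×10^6 J m⁻² K⁻¹.
τ = C / λ = 3.12×10^6 / 17.4 = 1.79×10^5 s.
Equilibrium anomaly ΔT_eq = F / λ = 9.20 / 17.4 = 0.529 K.
t = 21.5 hours = 77400 s, so t/τ = 0.431.
ΔT(t) = ΔT_eq (1 − e^(−t/τ)) = 0.529 × (1 − e^−0.431) = 0.185 K.

0.19 K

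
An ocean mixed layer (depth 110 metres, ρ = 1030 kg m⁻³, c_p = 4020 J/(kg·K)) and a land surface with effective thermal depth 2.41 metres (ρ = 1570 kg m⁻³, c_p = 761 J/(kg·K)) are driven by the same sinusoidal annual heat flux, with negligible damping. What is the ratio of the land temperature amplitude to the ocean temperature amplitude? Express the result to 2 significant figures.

C_ocean = 1030 × 4020 × 110 = 4.55×10^8 J/(m²·K).
C_land = 1570 × 761 × 2.41 = 2.88×10^6 J/(m²·K).
Undamped amplitude ∝ 1/C, so A_land/A_ocean = C_ocean/C_land = 158.

160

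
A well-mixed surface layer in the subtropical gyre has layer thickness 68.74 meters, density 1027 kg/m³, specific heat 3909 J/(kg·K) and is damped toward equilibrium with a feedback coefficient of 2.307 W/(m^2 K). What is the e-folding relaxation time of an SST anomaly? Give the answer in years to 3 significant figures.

Areal heat capacity C = ρ c_p D = 1027 × 3909 × 68.74 = 2.76×10^8 J/(m²·K).
Relaxation time τ = C / λ = 2.76×10^8 / 2.307 = 1.20×10^8 s.
In years: 1.20×10^8 s / (3.156×10^7 s/year) = 3.79 years.

3.79 years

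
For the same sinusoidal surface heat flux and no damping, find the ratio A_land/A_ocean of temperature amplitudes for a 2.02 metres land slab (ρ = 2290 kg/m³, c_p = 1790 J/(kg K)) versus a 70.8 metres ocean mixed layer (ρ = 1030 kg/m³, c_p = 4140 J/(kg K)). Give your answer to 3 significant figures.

36.5

C_ocean = 1030 × 4140 × 70.8 = 3.02×10^8 J/(m²·K).
C_land = 2290 × 1790 × 2.02 = 8.28×10^6 J/(m²·K).
Undamped amplitude ∝ 1/C, so A_land/A_ocean = C_ocean/C_land = 36.5.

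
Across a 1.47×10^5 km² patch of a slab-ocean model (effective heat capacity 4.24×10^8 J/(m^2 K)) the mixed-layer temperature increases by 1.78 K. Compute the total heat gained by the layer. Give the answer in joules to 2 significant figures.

Areal heat capacity C = 4.24×10^8 J/(m^2 K) (given).
Heat per unit area: q = C ΔT = 4.24×10^8 × 1.78 = 7.55×10^8 J/m².
Total heat: Q = q × A = 7.55×10^8 × (1.47×10^5 × 10⁶ m²) = 1.11×10^20 J.

1.1×10^20 J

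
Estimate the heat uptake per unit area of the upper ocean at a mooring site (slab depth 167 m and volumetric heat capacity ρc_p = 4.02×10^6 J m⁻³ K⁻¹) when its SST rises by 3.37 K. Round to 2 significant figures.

2.3×10^9

Areal heat capacity C = ρc_p × D = 4.02×10^6 × 167 = 6.71×10^8 J m⁻² K⁻¹.
ΔQ = C ΔT = 6.71×10^8 × 3.37 = 2.26×10^9 J/m².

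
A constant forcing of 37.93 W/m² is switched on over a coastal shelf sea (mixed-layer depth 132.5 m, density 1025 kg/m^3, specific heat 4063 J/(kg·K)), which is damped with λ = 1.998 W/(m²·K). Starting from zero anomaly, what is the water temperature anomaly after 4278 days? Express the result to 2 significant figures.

14 K

Areal heat capacity C = ρ c_p D = 1025 × 4063 × 132.5 = 5.52×10^8 J m⁻² K⁻¹.
τ = C / λ = 5.52×10^8 / 1.998 = 2.76×10^8 s.
Equilibrium anomaly ΔT_eq = F / λ = 37.93 / 1.998 = 19.0 K.
t = 4278 days = 3.70×10^8 s, so t/τ = 1.34.
ΔT(t) = ΔT_eq (1 − e^(−t/τ)) = 19.0 × (1 − e^−1.34) = 14.0 K.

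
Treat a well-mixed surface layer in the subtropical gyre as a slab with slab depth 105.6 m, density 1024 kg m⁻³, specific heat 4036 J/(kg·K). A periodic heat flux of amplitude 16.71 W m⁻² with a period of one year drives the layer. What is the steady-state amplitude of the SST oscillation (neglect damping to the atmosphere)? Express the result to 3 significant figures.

0.192 K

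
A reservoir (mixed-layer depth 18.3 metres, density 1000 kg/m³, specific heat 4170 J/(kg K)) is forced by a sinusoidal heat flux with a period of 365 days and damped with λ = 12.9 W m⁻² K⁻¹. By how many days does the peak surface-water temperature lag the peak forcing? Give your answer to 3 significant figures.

50.4 days

Areal heat capacity C = ρ c_p D = 1000 × 4170 × 18.3 = 7.63×10^7 J m⁻² K⁻¹.
ω = 2π / 3.15×10^7 s = 1.99×10^-7 s⁻¹.
Phase lag φ = arctan(Cω/λ) = arctan(15.2/12.9) = 0.867 rad.
Time lag = φ / ω = 0.867 / 1.99×10^-7 = 4.35×10^6 s = 50.4 days.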